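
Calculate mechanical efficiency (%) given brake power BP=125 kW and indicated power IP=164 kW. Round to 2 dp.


eta_mech = (BP / IP) * 100
Ratio = 125 / 164 = 0.7622
eta_mech = 0.7622 * 100 = 76.22%


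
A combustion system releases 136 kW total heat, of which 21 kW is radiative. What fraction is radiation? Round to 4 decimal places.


f_rad = Q_rad / Q_total
f_rad = 21 / 136 = 0.1544


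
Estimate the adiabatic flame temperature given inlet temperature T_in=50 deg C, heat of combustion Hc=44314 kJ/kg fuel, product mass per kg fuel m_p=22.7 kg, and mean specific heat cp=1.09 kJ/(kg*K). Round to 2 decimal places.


T_ad = T_in + Hc / (m_p * cp)
Denominator = 22.7 * 1.09 = 24.7430
Temperature rise = 44314 / 24.7430 = 1790.97 K
T_ad = 50 + 1790.97 = 1840.97 deg C


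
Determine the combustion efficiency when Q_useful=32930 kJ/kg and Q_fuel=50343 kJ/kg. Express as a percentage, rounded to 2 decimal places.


Efficiency = (Q_useful / Q_fuel) * 100
Efficiency = (32930 / 50343) * 100
Efficiency = 0.6541 * 100 = 65.41%


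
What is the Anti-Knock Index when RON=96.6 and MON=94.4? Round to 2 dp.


AKI = (RON + MON) / 2
AKI = (96.6 + 94.4) / 2
AKI = 191.0 / 2 = 95.50


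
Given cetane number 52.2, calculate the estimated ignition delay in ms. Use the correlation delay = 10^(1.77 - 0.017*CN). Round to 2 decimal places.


delay = 10^(1.77 - 0.017*CN)
Exponent = 1.77 - 0.017*52.2 = 0.8826
delay = 10^0.8826 = 7.63 ms


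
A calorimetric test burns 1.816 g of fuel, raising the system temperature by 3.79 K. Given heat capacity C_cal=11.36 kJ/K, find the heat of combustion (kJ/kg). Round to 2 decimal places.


Hc = C_cal * delta_T / m_fuel
Q_released = 11.36 * 3.79 = 43.0544 kJ
m_fuel = 1.816 g = 1.816/1000 kg = 0.001816 kg
Hc = 43.0544 / 0.001816 = 23708.37 kJ/kg


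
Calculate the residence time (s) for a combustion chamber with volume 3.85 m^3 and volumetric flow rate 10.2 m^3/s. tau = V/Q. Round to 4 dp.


tau = V / Q_flow
tau = 3.85 / 10.2 = 0.3775 s


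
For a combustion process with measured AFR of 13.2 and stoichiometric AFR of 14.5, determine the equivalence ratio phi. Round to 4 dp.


phi = AFR_stoich / AFR_actual
phi = 14.5 / 13.2 = 1.0985


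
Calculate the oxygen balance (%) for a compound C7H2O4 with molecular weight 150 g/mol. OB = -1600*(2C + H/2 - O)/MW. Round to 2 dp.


OB = -1600 * (2C + H/2 - O) / MW
Inner = 2*7 + 2/2 - 4 = 11.00
OB = -1600 * 11.00 / 150 = -117.33%


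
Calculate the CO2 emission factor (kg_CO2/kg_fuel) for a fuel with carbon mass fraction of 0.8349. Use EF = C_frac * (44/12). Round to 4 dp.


EF = C_frac * (M_CO2 / M_C)
EF = 0.8349 * (44/12)
EF = 0.8349 * 3.666667 = 3.0613 kg_CO2/kg_fuel


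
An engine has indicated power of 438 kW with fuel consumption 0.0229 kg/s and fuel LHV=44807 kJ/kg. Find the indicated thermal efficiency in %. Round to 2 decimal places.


eta_ith = (IP / (mf * LHV)) * 100
Denominator = 0.0229 * 44807 = 1026.0803 kW
eta_ith = (438 / 1026.0803) * 100 = 42.69%


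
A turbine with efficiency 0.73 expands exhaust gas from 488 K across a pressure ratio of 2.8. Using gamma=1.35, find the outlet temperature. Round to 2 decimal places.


T_out = T_in * (1 - eta * (1 - PR^(-(gamma-1)/gamma)))
Exponent = -(1.35-1)/1.35 = -0.25925926
PR^exp = 2.8^(-0.25925926) = 0.76572026
Factor = 1 - 0.73*(1 - 0.76572026) = 0.82897579
T_out = 488 * 0.82897579 = 404.54 K


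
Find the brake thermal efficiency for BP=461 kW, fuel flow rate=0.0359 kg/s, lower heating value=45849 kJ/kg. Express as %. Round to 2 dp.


eta_BTE = (BP / (mf * LHV)) * 100
Denominator = 0.0359 * 45849 = 1645.9791 kW
eta_BTE = (461 / 1645.9791) * 100 = 28.01%


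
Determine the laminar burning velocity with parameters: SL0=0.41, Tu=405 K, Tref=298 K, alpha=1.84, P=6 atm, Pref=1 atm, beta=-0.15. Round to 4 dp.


SL = SL0 * (Tu/Tref)^alpha * (P/Pref)^beta
T ratio = 405/298 = 1.35906040
(T ratio)^alpha = 1.35906040^1.84 = 1.758569
(P/Pref)^beta = 6^(-0.15) = 0.764324
SL = 0.41 * 1.758569 * 0.764324 = 0.5511 m/s


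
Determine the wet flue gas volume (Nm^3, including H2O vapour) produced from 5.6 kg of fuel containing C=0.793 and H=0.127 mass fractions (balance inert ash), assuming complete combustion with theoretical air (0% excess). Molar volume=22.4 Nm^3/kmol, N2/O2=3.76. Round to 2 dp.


Per kg fuel: CO2 = (C/12 kmol)*22.4 = (0.793/12)*22.4 = 1.48027 Nm^3
Per kg fuel: H2O = (H/2 kmol)*22.4 = (0.127/2)*22.4 = 1.42240 Nm^3
O2 needed per kg fuel = C/12 + H/4 = 0.793/12 + 0.127/4 = 0.09783333 kmol
Per kg fuel: N2 = O2*3.76*22.4 = 0.09783333*3.76*22.4 = 8.23991 Nm^3
Total per kg = 1.48027 + 1.42240 + 8.23991 = 11.14258 Nm^3
Total = 11.14258 * 5.6 = 62.40 Nm^3


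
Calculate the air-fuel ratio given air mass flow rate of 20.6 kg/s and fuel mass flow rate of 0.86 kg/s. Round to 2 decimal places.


AFR = m_air / m_fuel
AFR = 20.6 / 0.86 = 23.95


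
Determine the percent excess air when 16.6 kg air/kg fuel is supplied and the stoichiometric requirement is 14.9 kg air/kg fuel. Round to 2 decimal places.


Excess air = actual - stoichiometric = 16.6 - 14.9 = 1.70 kg/kg fuel
Excess air % = (excess / stoich) * 100 = (1.70 / 14.9) * 100 = 11.41%


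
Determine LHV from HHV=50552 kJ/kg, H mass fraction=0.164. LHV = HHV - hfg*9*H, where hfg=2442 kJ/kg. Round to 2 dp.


LHV = HHV - hfg * 9 * H
Water correction = 2442 * 9 * 0.164 = 3604.392 kJ/kg
LHV = 50552 - 3604.392 = 46947.61 kJ/kg


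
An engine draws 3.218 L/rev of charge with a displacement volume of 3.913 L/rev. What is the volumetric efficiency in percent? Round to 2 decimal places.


eta_v = (V_actual / V_disp) * 100
Ratio = 3.218 / 3.913 = 0.8224
eta_v = 0.8224 * 100 = 82.24%


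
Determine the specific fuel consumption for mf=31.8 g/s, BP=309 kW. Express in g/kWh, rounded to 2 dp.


SFC = (mf / BP) * 3600
Rate = 31.8 / 309 = 0.102913 g/(s*kW)
SFC = 0.102913 * 3600 = 370.49 g/kWh


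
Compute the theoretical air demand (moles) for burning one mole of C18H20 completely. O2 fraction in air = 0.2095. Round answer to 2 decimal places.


Balanced combustion: C18H20 + 23 O2 -> 18 CO2 + 10 H2O
O2 needed = C + H/4 = 18 + 20/4 = 23.00 moles
Air moles = O2 / 0.2095 = 23.00 / 0.2095 = 109.79 moles air


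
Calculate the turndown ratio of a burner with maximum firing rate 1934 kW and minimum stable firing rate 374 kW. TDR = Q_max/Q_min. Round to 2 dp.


TDR = Q_max / Q_min
TDR = 1934 / 374 = 5.17


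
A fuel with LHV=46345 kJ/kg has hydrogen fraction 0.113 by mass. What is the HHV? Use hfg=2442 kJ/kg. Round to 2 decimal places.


HHV = LHV + hfg * 9 * H
Water addition = 2442 * 9 * 0.113 = 2483.514 kJ/kg
HHV = 46345 + 2483.514 = 48828.51 kJ/kg


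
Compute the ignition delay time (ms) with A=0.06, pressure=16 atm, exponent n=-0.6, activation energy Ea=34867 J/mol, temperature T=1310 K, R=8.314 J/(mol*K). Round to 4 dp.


tau = A * P^n * exp(Ea/(R*T))
P^n = 16^(-0.6) = 0.18946457
Ea/(R*T) = 34867/(8.314*1310) = 3.201351
exp(Ea/(R*T)) = 24.565691
tau = 0.06 * 0.18946457 * 24.565691 = 0.2793 ms


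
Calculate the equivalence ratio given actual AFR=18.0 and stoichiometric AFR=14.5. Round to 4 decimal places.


phi = AFR_stoich / AFR_actual
phi = 14.5 / 18.0 = 0.8056


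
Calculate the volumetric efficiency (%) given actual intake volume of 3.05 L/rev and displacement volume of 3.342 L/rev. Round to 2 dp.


eta_v = (V_actual / V_disp) * 100
Ratio = 3.05 / 3.342 = 0.9126
eta_v = 0.9126 * 100 = 91.26%


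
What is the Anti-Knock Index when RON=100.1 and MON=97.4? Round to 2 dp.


AKI = (RON + MON) / 2
AKI = (100.1 + 97.4) / 2
AKI = 197.5 / 2 = 98.75


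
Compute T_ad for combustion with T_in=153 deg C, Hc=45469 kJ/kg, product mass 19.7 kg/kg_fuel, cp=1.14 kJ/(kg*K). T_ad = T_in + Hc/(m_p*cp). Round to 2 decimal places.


T_ad = T_in + Hc / (m_p * cp)
Denominator = 19.7 * 1.14 = 22.4580
Temperature rise = 45469 / 22.4580 = 2024.62 K
T_ad = 153 + 2024.62 = 2177.62 deg C


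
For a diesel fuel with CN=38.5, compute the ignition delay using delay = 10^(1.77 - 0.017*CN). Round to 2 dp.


delay = 10^(1.77 - 0.017*CN)
Exponent = 1.77 - 0.017*38.5 = 1.1155
delay = 10^1.1155 = 13.05 ms


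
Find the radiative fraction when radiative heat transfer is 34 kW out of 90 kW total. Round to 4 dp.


f_rad = Q_rad / Q_total
f_rad = 34 / 90 = 0.3778


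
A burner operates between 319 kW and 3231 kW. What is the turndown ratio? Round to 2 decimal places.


TDR = Q_max / Q_min
TDR = 3231 / 319 = 10.13


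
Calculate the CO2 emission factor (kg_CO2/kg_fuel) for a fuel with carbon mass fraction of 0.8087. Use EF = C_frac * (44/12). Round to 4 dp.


EF = C_frac * (M_CO2 / M_C)
EF = 0.8087 * (44/12)
EF = 0.8087 * 3.666667 = 2.9652 kg_CO2/kg_fuel


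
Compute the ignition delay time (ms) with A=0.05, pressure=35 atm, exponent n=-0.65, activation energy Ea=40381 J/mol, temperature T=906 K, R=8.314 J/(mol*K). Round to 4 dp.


tau = A * P^n * exp(Ea/(R*T))
P^n = 35^(-0.65) = 0.09916440
Ea/(R*T) = 40381/(8.314*906) = 5.360914
exp(Ea/(R*T)) = 212.919496
tau = 0.05 * 0.09916440 * 212.919496 = 1.0557 ms


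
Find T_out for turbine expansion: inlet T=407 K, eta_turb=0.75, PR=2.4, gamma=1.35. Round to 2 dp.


T_out = T_in * (1 - eta * (1 - PR^(-(gamma-1)/gamma)))
Exponent = -(1.35-1)/1.35 = -0.25925926
PR^exp = 2.4^(-0.25925926) = 0.79694200
Factor = 1 - 0.75*(1 - 0.79694200) = 0.84770650
T_out = 407 * 0.84770650 = 345.02 K


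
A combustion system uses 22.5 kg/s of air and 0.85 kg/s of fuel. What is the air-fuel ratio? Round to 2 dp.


AFR = m_air / m_fuel
AFR = 22.5 / 0.85 = 26.47


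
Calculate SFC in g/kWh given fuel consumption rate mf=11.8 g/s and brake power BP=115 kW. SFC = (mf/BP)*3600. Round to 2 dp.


SFC = (mf / BP) * 3600
Rate = 11.8 / 115 = 0.102609 g/(s*kW)
SFC = 0.102609 * 3600 = 369.39 g/kWh


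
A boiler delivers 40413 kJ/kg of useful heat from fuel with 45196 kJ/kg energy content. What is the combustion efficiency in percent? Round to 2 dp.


Efficiency = (Q_useful / Q_fuel) * 100
Efficiency = (40413 / 45196) * 100
Efficiency = 0.8942 * 100 = 89.42%


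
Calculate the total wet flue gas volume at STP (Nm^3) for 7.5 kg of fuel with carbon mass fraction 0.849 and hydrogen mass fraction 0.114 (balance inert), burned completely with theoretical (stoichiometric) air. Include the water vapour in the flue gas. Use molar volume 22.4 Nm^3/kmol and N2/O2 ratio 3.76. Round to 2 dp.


Per kg fuel: CO2 = (C/12 kmol)*22.4 = (0.849/12)*22.4 = 1.58480 Nm^3
Per kg fuel: H2O = (H/2 kmol)*22.4 = (0.114/2)*22.4 = 1.27680 Nm^3
O2 needed per kg fuel = C/12 + H/4 = 0.849/12 + 0.114/4 = 0.09925000 kmol
Per kg fuel: N2 = O2*3.76*22.4 = 0.09925000*3.76*22.4 = 8.35923 Nm^3
Total per kg = 1.58480 + 1.27680 + 8.35923 = 11.22083 Nm^3
Total = 11.22083 * 7.5 = 84.16 Nm^3


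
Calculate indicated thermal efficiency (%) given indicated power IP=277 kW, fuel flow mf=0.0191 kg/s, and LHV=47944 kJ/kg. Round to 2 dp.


eta_ith = (IP / (mf * LHV)) * 100
Denominator = 0.0191 * 47944 = 915.7304 kW
eta_ith = (277 / 915.7304) * 100 = 30.25%


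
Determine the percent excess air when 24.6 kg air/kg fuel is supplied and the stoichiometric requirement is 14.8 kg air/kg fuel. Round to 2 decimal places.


Excess air = actual - stoichiometric = 24.6 - 14.8 = 9.80 kg/kg fuel
Excess air % = (excess / stoich) * 100 = (9.80 / 14.8) * 100 = 66.22%


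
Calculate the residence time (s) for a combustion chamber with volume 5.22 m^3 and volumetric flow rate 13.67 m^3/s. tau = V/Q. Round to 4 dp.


tau = V / Q_flow
tau = 5.22 / 13.67 = 0.3819 s


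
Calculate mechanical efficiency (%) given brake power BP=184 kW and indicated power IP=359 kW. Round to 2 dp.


eta_mech = (BP / IP) * 100
Ratio = 184 / 359 = 0.5125
eta_mech = 0.5125 * 100 = 51.25%


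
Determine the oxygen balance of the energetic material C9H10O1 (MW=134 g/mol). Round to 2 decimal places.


OB = -1600 * (2C + H/2 - O) / MW
Inner = 2*9 + 10/2 - 1 = 22.00
OB = -1600 * 22.00 / 134 = -262.69%


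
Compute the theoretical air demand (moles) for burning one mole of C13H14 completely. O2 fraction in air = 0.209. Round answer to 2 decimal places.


Balanced combustion: C13H14 + 16.5 O2 -> 13 CO2 + 7 H2O
O2 needed = C + H/4 = 13 + 14/4 = 16.50 moles
Air moles = O2 / 0.209 = 16.50 / 0.209 = 78.95 moles air


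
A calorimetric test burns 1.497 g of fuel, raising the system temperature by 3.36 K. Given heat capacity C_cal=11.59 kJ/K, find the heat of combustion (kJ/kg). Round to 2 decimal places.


Hc = C_cal * delta_T / m_fuel
Q_released = 11.59 * 3.36 = 38.9424 kJ
m_fuel = 1.497 g = 1.497/1000 kg = 0.001497 kg
Hc = 38.9424 / 0.001497 = 26013.63 kJ/kg


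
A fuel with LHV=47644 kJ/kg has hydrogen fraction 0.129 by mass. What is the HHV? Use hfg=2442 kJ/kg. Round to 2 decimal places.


HHV = LHV + hfg * 9 * H
Water addition = 2442 * 9 * 0.129 = 2835.162 kJ/kg
HHV = 47644 + 2835.162 = 50479.16 kJ/kg


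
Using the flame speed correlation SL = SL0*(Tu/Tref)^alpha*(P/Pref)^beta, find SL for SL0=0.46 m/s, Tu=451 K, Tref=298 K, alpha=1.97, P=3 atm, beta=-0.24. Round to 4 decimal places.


SL = SL0 * (Tu/Tref)^alpha * (P/Pref)^beta
T ratio = 451/298 = 1.51342282
(T ratio)^alpha = 1.51342282^1.97 = 2.262152
(P/Pref)^beta = 3^(-0.24) = 0.768229
SL = 0.46 * 2.262152 * 0.768229 = 0.7994 m/s


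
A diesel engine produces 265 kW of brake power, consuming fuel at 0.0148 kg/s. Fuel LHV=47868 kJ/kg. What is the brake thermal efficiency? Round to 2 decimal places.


eta_BTE = (BP / (mf * LHV)) * 100
Denominator = 0.0148 * 47868 = 708.4464 kW
eta_BTE = (265 / 708.4464) * 100 = 37.41%


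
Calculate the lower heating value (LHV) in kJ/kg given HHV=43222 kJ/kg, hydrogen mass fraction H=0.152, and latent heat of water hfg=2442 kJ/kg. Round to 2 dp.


LHV = HHV - hfg * 9 * H
Water correction = 2442 * 9 * 0.152 = 3340.656 kJ/kg
LHV = 43222 - 3340.656 = 39881.34 kJ/kg


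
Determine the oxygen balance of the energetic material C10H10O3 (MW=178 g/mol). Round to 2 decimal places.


OB = -1600 * (2C + H/2 - O) / MW
Inner = 2*10 + 10/2 - 3 = 22.00
OB = -1600 * 22.00 / 178 = -197.75%


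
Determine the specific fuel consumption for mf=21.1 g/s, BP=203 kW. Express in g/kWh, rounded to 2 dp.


SFC = (mf / BP) * 3600
Rate = 21.1 / 203 = 0.103941 g/(s*kW)
SFC = 0.103941 * 3600 = 374.19 g/kWh


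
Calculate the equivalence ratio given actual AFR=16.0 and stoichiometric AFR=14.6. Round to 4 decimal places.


phi = AFR_stoich / AFR_actual
phi = 14.6 / 16.0 = 0.9125


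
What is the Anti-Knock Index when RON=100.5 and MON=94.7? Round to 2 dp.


AKI = (RON + MON) / 2
AKI = (100.5 + 94.7) / 2
AKI = 195.2 / 2 = 97.60


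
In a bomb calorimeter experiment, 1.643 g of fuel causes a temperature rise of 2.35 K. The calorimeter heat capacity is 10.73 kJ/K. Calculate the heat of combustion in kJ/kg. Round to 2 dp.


Hc = C_cal * delta_T / m_fuel
Q_released = 10.73 * 2.35 = 25.2155 kJ
m_fuel = 1.643 g = 1.643/1000 kg = 0.001643 kg
Hc = 25.2155 / 0.001643 = 15347.23 kJ/kg


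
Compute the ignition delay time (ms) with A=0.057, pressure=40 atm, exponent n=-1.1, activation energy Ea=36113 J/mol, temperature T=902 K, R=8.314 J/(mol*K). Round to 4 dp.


tau = A * P^n * exp(Ea/(R*T))
P^n = 40^(-1.1) = 0.01728757
Ea/(R*T) = 36113/(8.314*902) = 4.815562
exp(Ea/(R*T)) = 123.416196
tau = 0.057 * 0.01728757 * 123.416196 = 0.1216 ms


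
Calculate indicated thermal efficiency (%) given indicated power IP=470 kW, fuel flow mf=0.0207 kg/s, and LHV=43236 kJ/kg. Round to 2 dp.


eta_ith = (IP / (mf * LHV)) * 100
Denominator = 0.0207 * 43236 = 894.9852 kW
eta_ith = (470 / 894.9852) * 100 = 52.51%


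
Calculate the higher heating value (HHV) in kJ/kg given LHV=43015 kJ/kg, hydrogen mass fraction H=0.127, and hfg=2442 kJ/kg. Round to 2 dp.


HHV = LHV + hfg * 9 * H
Water addition = 2442 * 9 * 0.127 = 2791.206 kJ/kg
HHV = 43015 + 2791.206 = 45806.21 kJ/kg


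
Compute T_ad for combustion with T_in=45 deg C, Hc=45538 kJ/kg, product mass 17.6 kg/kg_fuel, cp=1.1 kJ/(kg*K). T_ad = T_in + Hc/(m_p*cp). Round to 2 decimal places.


T_ad = T_in + Hc / (m_p * cp)
Denominator = 17.6 * 1.1 = 19.3600
Temperature rise = 45538 / 19.3600 = 2352.17 K
T_ad = 45 + 2352.17 = 2397.17 deg C


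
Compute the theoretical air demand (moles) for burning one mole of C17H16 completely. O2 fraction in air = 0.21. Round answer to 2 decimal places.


Balanced combustion: C17H16 + 21 O2 -> 17 CO2 + 8 H2O
O2 needed = C + H/4 = 17 + 16/4 = 21.00 moles
Air moles = O2 / 0.21 = 21.00 / 0.21 = 100.00 moles air


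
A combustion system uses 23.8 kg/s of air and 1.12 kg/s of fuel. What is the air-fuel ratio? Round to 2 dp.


AFR = m_air / m_fuel
AFR = 23.8 / 1.12 = 21.25


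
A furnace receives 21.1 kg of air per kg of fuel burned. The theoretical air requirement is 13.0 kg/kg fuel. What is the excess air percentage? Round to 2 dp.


Excess air = actual - stoichiometric = 21.1 - 13.0 = 8.10 kg/kg fuel
Excess air % = (excess / stoich) * 100 = (8.10 / 13.0) * 100 = 62.31%


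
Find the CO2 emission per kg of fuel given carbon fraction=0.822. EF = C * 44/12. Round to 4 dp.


EF = C_frac * (M_CO2 / M_C)
EF = 0.822 * (44/12)
EF = 0.822 * 3.666667 = 3.0140 kg_CO2/kg_fuel


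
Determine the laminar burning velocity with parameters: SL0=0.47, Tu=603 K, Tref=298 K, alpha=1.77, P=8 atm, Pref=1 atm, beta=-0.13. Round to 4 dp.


SL = SL0 * (Tu/Tref)^alpha * (P/Pref)^beta
T ratio = 603/298 = 2.02348993
(T ratio)^alpha = 2.02348993^1.77 = 3.481760
(P/Pref)^beta = 8^(-0.13) = 0.763130
SL = 0.47 * 3.481760 * 0.763130 = 1.2488 m/s


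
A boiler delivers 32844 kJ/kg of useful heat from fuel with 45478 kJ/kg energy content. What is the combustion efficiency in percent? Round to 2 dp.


Efficiency = (Q_useful / Q_fuel) * 100
Efficiency = (32844 / 45478) * 100
Efficiency = 0.7222 * 100 = 72.22%


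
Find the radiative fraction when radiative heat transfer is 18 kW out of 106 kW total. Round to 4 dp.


f_rad = Q_rad / Q_total
f_rad = 18 / 106 = 0.1698


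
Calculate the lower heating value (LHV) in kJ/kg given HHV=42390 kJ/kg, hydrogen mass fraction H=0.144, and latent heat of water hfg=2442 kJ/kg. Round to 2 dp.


LHV = HHV - hfg * 9 * H
Water correction = 2442 * 9 * 0.144 = 3164.832 kJ/kg
LHV = 42390 - 3164.832 = 39225.17 kJ/kg


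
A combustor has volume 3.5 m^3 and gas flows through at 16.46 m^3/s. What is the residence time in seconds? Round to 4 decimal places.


tau = V / Q_flow
tau = 3.5 / 16.46 = 0.2126 s


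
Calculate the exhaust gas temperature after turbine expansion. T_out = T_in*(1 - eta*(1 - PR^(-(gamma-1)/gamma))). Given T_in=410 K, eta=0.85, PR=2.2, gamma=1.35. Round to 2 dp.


T_out = T_in * (1 - eta * (1 - PR^(-(gamma-1)/gamma)))
Exponent = -(1.35-1)/1.35 = -0.25925926
PR^exp = 2.2^(-0.25925926) = 0.81512413
Factor = 1 - 0.85*(1 - 0.81512413) = 0.84285551
T_out = 410 * 0.84285551 = 345.57 K


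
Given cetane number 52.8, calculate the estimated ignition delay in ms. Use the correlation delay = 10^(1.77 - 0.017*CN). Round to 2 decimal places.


delay = 10^(1.77 - 0.017*CN)
Exponent = 1.77 - 0.017*52.8 = 0.8724
delay = 10^0.8724 = 7.45 ms


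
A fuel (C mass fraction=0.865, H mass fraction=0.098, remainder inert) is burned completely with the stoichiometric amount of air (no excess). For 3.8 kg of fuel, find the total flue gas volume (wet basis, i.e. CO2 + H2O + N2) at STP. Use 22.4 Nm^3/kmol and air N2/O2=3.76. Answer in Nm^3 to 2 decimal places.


Per kg fuel: CO2 = (C/12 kmol)*22.4 = (0.865/12)*22.4 = 1.61467 Nm^3
Per kg fuel: H2O = (H/2 kmol)*22.4 = (0.098/2)*22.4 = 1.09760 Nm^3
O2 needed per kg fuel = C/12 + H/4 = 0.865/12 + 0.098/4 = 0.09658333 kmol
Per kg fuel: N2 = O2*3.76*22.4 = 0.09658333*3.76*22.4 = 8.13463 Nm^3
Total per kg = 1.61467 + 1.09760 + 8.13463 = 10.84690 Nm^3
Total = 10.84690 * 3.8 = 41.22 Nm^3


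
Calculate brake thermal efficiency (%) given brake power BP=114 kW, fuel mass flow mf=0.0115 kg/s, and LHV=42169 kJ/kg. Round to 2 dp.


eta_BTE = (BP / (mf * LHV)) * 100
Denominator = 0.0115 * 42169 = 484.9435 kW
eta_BTE = (114 / 484.9435) * 100 = 23.51%


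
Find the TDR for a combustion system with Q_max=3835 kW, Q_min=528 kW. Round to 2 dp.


TDR = Q_max / Q_min
TDR = 3835 / 528 = 7.26


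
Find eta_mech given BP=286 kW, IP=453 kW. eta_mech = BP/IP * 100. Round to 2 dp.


eta_mech = (BP / IP) * 100
Ratio = 286 / 453 = 0.6313
eta_mech = 0.6313 * 100 = 63.13%


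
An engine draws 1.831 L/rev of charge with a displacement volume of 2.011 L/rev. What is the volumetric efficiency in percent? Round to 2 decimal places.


eta_v = (V_actual / V_disp) * 100
Ratio = 1.831 / 2.011 = 0.9105
eta_v = 0.9105 * 100 = 91.05%


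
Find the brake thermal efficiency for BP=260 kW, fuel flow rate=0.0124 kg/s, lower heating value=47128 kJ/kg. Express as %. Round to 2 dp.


eta_BTE = (BP / (mf * LHV)) * 100
Denominator = 0.0124 * 47128 = 584.3872 kW
eta_BTE = (260 / 584.3872) * 100 = 44.49%


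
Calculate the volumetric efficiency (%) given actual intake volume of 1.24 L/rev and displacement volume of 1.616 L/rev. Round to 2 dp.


eta_v = (V_actual / V_disp) * 100
Ratio = 1.24 / 1.616 = 0.7673
eta_v = 0.7673 * 100 = 76.73%


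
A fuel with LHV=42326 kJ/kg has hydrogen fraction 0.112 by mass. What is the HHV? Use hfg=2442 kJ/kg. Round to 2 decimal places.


HHV = LHV + hfg * 9 * H
Water addition = 2442 * 9 * 0.112 = 2461.536 kJ/kg
HHV = 42326 + 2461.536 = 44787.54 kJ/kg


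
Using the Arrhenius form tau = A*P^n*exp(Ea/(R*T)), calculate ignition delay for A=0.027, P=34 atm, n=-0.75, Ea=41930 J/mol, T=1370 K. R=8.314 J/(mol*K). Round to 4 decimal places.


tau = A * P^n * exp(Ea/(R*T))
P^n = 34^(-0.75) = 0.07102166
Ea/(R*T) = 41930/(8.314*1370) = 3.681241
exp(Ea/(R*T)) = 39.695634
tau = 0.027 * 0.07102166 * 39.695634 = 0.0761 ms


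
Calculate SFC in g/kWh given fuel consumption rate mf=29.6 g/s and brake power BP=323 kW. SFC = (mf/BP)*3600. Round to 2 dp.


SFC = (mf / BP) * 3600
Rate = 29.6 / 323 = 0.091641 g/(s*kW)
SFC = 0.091641 * 3600 = 329.91 g/kWh


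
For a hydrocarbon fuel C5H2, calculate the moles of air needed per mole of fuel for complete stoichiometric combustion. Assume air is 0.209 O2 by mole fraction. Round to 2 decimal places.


Balanced combustion: C5H2 + 5.5 O2 -> 5 CO2 + 1 H2O
O2 needed = C + H/4 = 5 + 2/4 = 5.50 moles
Air moles = O2 / 0.209 = 5.50 / 0.209 = 26.32 moles air


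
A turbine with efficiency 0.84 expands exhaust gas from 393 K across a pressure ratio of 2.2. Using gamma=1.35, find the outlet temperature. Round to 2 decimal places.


T_out = T_in * (1 - eta * (1 - PR^(-(gamma-1)/gamma)))
Exponent = -(1.35-1)/1.35 = -0.25925926
PR^exp = 2.2^(-0.25925926) = 0.81512413
Factor = 1 - 0.84*(1 - 0.81512413) = 0.84470427
T_out = 393 * 0.84470427 = 331.97 K


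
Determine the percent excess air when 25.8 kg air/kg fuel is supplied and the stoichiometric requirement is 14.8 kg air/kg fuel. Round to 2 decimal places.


Excess air = actual - stoichiometric = 25.8 - 14.8 = 11.00 kg/kg fuel
Excess air % = (excess / stoich) * 100 = (11.00 / 14.8) * 100 = 74.32%


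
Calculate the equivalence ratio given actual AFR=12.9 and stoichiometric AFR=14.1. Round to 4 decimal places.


phi = AFR_stoich / AFR_actual
phi = 14.1 / 12.9 = 1.0930


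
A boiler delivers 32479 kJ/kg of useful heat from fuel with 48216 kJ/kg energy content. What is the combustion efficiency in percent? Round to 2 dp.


Efficiency = (Q_useful / Q_fuel) * 100
Efficiency = (32479 / 48216) * 100
Efficiency = 0.6736 * 100 = 67.36%


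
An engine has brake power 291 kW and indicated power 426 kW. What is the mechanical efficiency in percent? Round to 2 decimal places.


eta_mech = (BP / IP) * 100
Ratio = 291 / 426 = 0.6831
eta_mech = 0.6831 * 100 = 68.31%


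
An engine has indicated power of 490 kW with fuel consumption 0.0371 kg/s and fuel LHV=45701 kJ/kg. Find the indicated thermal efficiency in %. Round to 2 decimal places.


eta_ith = (IP / (mf * LHV)) * 100
Denominator = 0.0371 * 45701 = 1695.5071 kW
eta_ith = (490 / 1695.5071) * 100 = 28.90%


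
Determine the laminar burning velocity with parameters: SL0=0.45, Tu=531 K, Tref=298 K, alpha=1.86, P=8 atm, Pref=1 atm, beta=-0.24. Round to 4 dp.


SL = SL0 * (Tu/Tref)^alpha * (P/Pref)^beta
T ratio = 531/298 = 1.78187919
(T ratio)^alpha = 1.78187919^1.86 = 2.928421
(P/Pref)^beta = 8^(-0.24) = 0.607097
SL = 0.45 * 2.928421 * 0.607097 = 0.8000 m/s


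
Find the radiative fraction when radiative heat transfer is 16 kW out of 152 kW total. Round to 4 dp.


f_rad = Q_rad / Q_total
f_rad = 16 / 152 = 0.1053


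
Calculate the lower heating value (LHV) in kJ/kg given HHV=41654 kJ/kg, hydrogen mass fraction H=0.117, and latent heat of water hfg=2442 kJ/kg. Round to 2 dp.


LHV = HHV - hfg * 9 * H
Water correction = 2442 * 9 * 0.117 = 2571.426 kJ/kg
LHV = 41654 - 2571.426 = 39082.57 kJ/kg


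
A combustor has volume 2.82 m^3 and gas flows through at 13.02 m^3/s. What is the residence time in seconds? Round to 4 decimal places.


tau = V / Q_flow
tau = 2.82 / 13.02 = 0.2166 s


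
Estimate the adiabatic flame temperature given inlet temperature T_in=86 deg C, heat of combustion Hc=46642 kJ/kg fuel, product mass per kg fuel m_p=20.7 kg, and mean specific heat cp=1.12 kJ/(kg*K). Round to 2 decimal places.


T_ad = T_in + Hc / (m_p * cp)
Denominator = 20.7 * 1.12 = 23.1840
Temperature rise = 46642 / 23.1840 = 2011.82 K
T_ad = 86 + 2011.82 = 2097.82 deg C


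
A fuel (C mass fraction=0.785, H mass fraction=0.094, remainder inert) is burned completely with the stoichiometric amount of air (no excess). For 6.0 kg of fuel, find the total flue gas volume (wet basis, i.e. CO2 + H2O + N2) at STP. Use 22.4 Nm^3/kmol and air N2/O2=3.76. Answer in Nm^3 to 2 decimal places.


Per kg fuel: CO2 = (C/12 kmol)*22.4 = (0.785/12)*22.4 = 1.46533 Nm^3
Per kg fuel: H2O = (H/2 kmol)*22.4 = (0.094/2)*22.4 = 1.05280 Nm^3
O2 needed per kg fuel = C/12 + H/4 = 0.785/12 + 0.094/4 = 0.08891667 kmol
Per kg fuel: N2 = O2*3.76*22.4 = 0.08891667*3.76*22.4 = 7.48892 Nm^3
Total per kg = 1.46533 + 1.05280 + 7.48892 = 10.00705 Nm^3
Total = 10.00705 * 6.0 = 60.04 Nm^3


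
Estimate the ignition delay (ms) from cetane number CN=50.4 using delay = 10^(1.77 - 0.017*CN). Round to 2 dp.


delay = 10^(1.77 - 0.017*CN)
Exponent = 1.77 - 0.017*50.4 = 0.9132
delay = 10^0.9132 = 8.19 ms


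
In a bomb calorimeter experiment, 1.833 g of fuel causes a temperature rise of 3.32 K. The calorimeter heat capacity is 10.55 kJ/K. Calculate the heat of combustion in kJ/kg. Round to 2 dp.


Hc = C_cal * delta_T / m_fuel
Q_released = 10.55 * 3.32 = 35.0260 kJ
m_fuel = 1.833 g = 1.833/1000 kg = 0.001833 kg
Hc = 35.0260 / 0.001833 = 19108.57 kJ/kg


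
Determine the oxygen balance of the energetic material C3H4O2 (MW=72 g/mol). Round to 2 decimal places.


OB = -1600 * (2C + H/2 - O) / MW
Inner = 2*3 + 4/2 - 2 = 6.00
OB = -1600 * 6.00 / 72 = -133.33%


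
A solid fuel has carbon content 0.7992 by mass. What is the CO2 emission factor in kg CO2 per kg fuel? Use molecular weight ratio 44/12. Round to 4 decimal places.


EF = C_frac * (M_CO2 / M_C)
EF = 0.7992 * (44/12)
EF = 0.7992 * 3.666667 = 2.9304 kg_CO2/kg_fuel


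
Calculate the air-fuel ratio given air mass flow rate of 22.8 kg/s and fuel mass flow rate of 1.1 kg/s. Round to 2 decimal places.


AFR = m_air / m_fuel
AFR = 22.8 / 1.1 = 20.73


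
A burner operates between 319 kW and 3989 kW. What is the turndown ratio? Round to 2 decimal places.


TDR = Q_max / Q_min
TDR = 3989 / 319 = 12.50


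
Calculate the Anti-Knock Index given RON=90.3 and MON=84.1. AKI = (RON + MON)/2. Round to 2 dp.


AKI = (RON + MON) / 2
AKI = (90.3 + 84.1) / 2
AKI = 174.4 / 2 = 87.20


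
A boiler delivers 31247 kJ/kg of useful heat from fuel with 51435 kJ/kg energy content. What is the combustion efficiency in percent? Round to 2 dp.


Efficiency = (Q_useful / Q_fuel) * 100
Efficiency = (31247 / 51435) * 100
Efficiency = 0.6075 * 100 = 60.75%


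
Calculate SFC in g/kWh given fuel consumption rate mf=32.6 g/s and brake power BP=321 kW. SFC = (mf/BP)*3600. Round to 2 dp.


SFC = (mf / BP) * 3600
Rate = 32.6 / 321 = 0.101558 g/(s*kW)
SFC = 0.101558 * 3600 = 365.61 g/kWh


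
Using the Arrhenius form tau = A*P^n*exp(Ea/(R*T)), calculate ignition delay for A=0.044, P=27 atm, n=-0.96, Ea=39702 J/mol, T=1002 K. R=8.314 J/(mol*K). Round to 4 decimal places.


tau = A * P^n * exp(Ea/(R*T))
P^n = 27^(-0.96) = 0.04225623
Ea/(R*T) = 39702/(8.314*1002) = 4.765787
exp(Ea/(R*T)) = 117.423513
tau = 0.044 * 0.04225623 * 117.423513 = 0.2183 ms


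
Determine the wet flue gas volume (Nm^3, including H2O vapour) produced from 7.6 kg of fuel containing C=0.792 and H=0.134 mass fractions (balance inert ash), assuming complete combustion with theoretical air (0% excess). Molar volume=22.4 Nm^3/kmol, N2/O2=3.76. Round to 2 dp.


Per kg fuel: CO2 = (C/12 kmol)*22.4 = (0.792/12)*22.4 = 1.47840 Nm^3
Per kg fuel: H2O = (H/2 kmol)*22.4 = (0.134/2)*22.4 = 1.50080 Nm^3
O2 needed per kg fuel = C/12 + H/4 = 0.792/12 + 0.134/4 = 0.09950000 kmol
Per kg fuel: N2 = O2*3.76*22.4 = 0.09950000*3.76*22.4 = 8.38029 Nm^3
Total per kg = 1.47840 + 1.50080 + 8.38029 = 11.35949 Nm^3
Total = 11.35949 * 7.6 = 86.33 Nm^3


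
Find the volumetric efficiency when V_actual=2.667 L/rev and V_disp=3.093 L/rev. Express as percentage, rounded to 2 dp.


eta_v = (V_actual / V_disp) * 100
Ratio = 2.667 / 3.093 = 0.8623
eta_v = 0.8623 * 100 = 86.23%


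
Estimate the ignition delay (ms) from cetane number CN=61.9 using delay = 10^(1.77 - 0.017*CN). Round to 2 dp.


delay = 10^(1.77 - 0.017*CN)
Exponent = 1.77 - 0.017*61.9 = 0.7177
delay = 10^0.7177 = 5.22 ms


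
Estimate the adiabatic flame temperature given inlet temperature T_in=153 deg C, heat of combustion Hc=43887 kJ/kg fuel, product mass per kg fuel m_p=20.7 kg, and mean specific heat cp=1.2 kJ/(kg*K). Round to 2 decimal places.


T_ad = T_in + Hc / (m_p * cp)
Denominator = 20.7 * 1.2 = 24.8400
Temperature rise = 43887 / 24.8400 = 1766.79 K
T_ad = 153 + 1766.79 = 1919.79 deg C


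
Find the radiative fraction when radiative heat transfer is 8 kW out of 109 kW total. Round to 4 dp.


f_rad = Q_rad / Q_total
f_rad = 8 / 109 = 0.0734


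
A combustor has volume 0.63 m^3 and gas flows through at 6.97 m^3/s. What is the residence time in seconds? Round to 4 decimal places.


tau = V / Q_flow
tau = 0.63 / 6.97 = 0.0904 s


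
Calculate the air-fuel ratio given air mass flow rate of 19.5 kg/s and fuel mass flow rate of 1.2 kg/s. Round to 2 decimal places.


AFR = m_air / m_fuel
AFR = 19.5 / 1.2 = 16.25


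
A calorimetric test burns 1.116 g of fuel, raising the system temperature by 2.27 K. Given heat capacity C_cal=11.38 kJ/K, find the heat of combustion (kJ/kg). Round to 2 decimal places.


Hc = C_cal * delta_T / m_fuel
Q_released = 11.38 * 2.27 = 25.8326 kJ
m_fuel = 1.116 g = 1.116/1000 kg = 0.001116 kg
Hc = 25.8326 / 0.001116 = 23147.49 kJ/kg


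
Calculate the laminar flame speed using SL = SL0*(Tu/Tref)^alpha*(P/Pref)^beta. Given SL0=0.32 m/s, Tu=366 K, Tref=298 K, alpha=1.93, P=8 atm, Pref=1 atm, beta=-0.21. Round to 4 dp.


SL = SL0 * (Tu/Tref)^alpha * (P/Pref)^beta
T ratio = 366/298 = 1.22818792
(T ratio)^alpha = 1.22818792^1.93 = 1.486898
(P/Pref)^beta = 8^(-0.21) = 0.646176
SL = 0.32 * 1.486898 * 0.646176 = 0.3075 m/s


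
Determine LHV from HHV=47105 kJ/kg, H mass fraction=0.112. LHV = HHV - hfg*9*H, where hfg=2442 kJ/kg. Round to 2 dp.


LHV = HHV - hfg * 9 * H
Water correction = 2442 * 9 * 0.112 = 2461.536 kJ/kg
LHV = 47105 - 2461.536 = 44643.46 kJ/kg


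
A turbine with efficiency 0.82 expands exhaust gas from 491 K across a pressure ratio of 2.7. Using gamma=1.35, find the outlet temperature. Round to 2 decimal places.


T_out = T_in * (1 - eta * (1 - PR^(-(gamma-1)/gamma)))
Exponent = -(1.35-1)/1.35 = -0.25925926
PR^exp = 2.7^(-0.25925926) = 0.77297411
Factor = 1 - 0.82*(1 - 0.77297411) = 0.81383877
T_out = 491 * 0.81383877 = 399.59 K


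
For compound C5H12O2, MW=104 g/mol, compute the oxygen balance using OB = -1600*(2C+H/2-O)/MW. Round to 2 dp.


OB = -1600 * (2C + H/2 - O) / MW
Inner = 2*5 + 12/2 - 2 = 14.00
OB = -1600 * 14.00 / 104 = -215.38%


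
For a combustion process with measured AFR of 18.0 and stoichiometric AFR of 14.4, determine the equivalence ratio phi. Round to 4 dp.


phi = AFR_stoich / AFR_actual
phi = 14.4 / 18.0 = 0.8000


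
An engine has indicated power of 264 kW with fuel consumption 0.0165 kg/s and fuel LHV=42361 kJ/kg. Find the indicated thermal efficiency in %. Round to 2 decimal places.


eta_ith = (IP / (mf * LHV)) * 100
Denominator = 0.0165 * 42361 = 698.9565 kW
eta_ith = (264 / 698.9565) * 100 = 37.77%


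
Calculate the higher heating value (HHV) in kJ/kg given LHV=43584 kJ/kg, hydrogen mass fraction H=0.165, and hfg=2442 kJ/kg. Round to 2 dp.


HHV = LHV + hfg * 9 * H
Water addition = 2442 * 9 * 0.165 = 3626.370 kJ/kg
HHV = 43584 + 3626.370 = 47210.37 kJ/kg


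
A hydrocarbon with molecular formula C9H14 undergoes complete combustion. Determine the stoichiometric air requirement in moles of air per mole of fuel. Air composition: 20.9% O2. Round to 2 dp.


Balanced combustion: C9H14 + 12.5 O2 -> 9 CO2 + 7 H2O
O2 needed = C + H/4 = 9 + 14/4 = 12.50 moles
Air moles = O2 / 0.209 = 12.50 / 0.209 = 59.81 moles air


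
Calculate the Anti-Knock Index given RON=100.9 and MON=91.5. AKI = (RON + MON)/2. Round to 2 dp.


AKI = (RON + MON) / 2
AKI = (100.9 + 91.5) / 2
AKI = 192.4 / 2 = 96.20


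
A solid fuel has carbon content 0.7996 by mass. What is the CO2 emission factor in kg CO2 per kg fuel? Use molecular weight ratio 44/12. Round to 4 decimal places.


EF = C_frac * (M_CO2 / M_C)
EF = 0.7996 * (44/12)
EF = 0.7996 * 3.666667 = 2.9319 kg_CO2/kg_fuel


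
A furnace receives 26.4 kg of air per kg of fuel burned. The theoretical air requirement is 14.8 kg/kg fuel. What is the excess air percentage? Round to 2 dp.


Excess air = actual - stoichiometric = 26.4 - 14.8 = 11.60 kg/kg fuel
Excess air % = (excess / stoich) * 100 = (11.60 / 14.8) * 100 = 78.38%


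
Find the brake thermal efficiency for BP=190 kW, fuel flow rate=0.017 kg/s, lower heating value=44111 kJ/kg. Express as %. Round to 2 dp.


eta_BTE = (BP / (mf * LHV)) * 100
Denominator = 0.017 * 44111 = 749.8870 kW
eta_BTE = (190 / 749.8870) * 100 = 25.34%


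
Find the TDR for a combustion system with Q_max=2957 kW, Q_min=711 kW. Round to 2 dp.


TDR = Q_max / Q_min
TDR = 2957 / 711 = 4.16


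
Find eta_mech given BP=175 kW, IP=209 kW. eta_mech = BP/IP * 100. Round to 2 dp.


eta_mech = (BP / IP) * 100
Ratio = 175 / 209 = 0.8373
eta_mech = 0.8373 * 100 = 83.73%


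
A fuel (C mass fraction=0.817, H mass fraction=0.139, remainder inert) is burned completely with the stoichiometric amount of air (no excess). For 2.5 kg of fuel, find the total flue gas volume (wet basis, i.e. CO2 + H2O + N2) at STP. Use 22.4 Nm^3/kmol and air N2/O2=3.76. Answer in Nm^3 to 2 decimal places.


Per kg fuel: CO2 = (C/12 kmol)*22.4 = (0.817/12)*22.4 = 1.52507 Nm^3
Per kg fuel: H2O = (H/2 kmol)*22.4 = (0.139/2)*22.4 = 1.55680 Nm^3
O2 needed per kg fuel = C/12 + H/4 = 0.817/12 + 0.139/4 = 0.10283333 kmol
Per kg fuel: N2 = O2*3.76*22.4 = 0.10283333*3.76*22.4 = 8.66103 Nm^3
Total per kg = 1.52507 + 1.55680 + 8.66103 = 11.74290 Nm^3
Total = 11.74290 * 2.5 = 29.36 Nm^3


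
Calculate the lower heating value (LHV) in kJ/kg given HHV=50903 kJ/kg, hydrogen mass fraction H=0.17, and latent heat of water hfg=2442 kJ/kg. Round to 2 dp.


LHV = HHV - hfg * 9 * H
Water correction = 2442 * 9 * 0.17 = 3736.260 kJ/kg
LHV = 50903 - 3736.260 = 47166.74 kJ/kg


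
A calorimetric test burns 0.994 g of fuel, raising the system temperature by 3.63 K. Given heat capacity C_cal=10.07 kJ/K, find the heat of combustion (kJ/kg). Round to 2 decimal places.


Hc = C_cal * delta_T / m_fuel
Q_released = 10.07 * 3.63 = 36.5541 kJ
m_fuel = 0.994 g = 0.994/1000 kg = 0.000994 kg
Hc = 36.5541 / 0.000994 = 36774.75 kJ/kg


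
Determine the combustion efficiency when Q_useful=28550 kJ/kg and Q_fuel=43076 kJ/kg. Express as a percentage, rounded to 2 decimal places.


Efficiency = (Q_useful / Q_fuel) * 100
Efficiency = (28550 / 43076) * 100
Efficiency = 0.6628 * 100 = 66.28%


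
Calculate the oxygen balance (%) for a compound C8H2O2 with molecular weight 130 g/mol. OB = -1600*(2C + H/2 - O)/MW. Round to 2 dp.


OB = -1600 * (2C + H/2 - O) / MW
Inner = 2*8 + 2/2 - 2 = 15.00
OB = -1600 * 15.00 / 130 = -184.62%


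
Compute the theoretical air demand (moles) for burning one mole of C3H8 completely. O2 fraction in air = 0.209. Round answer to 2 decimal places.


Balanced combustion: C3H8 + 5 O2 -> 3 CO2 + 4 H2O
O2 needed = C + H/4 = 3 + 8/4 = 5.00 moles
Air moles = O2 / 0.209 = 5.00 / 0.209 = 23.92 moles air


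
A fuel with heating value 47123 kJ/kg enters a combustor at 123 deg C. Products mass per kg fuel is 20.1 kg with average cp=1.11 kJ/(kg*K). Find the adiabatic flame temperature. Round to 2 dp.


T_ad = T_in + Hc / (m_p * cp)
Denominator = 20.1 * 1.11 = 22.3110
Temperature rise = 47123 / 22.3110 = 2112.10 K
T_ad = 123 + 2112.10 = 2235.10 deg C


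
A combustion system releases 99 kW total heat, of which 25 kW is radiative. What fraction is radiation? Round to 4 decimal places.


f_rad = Q_rad / Q_total
f_rad = 25 / 99 = 0.2525


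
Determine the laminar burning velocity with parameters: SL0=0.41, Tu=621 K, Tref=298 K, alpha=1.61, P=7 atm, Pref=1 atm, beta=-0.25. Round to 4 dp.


SL = SL0 * (Tu/Tref)^alpha * (P/Pref)^beta
T ratio = 621/298 = 2.08389262
(T ratio)^alpha = 2.08389262^1.61 = 3.261289
(P/Pref)^beta = 7^(-0.25) = 0.614788
SL = 0.41 * 3.261289 * 0.614788 = 0.8221 m/s


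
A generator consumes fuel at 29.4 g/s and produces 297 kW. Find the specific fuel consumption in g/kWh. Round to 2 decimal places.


SFC = (mf / BP) * 3600
Rate = 29.4 / 297 = 0.098990 g/(s*kW)
SFC = 0.098990 * 3600 = 356.36 g/kWh


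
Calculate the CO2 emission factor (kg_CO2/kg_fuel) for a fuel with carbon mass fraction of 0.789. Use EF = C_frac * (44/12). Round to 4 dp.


EF = C_frac * (M_CO2 / M_C)
EF = 0.789 * (44/12)
EF = 0.789 * 3.666667 = 2.8930 kg_CO2/kg_fuel


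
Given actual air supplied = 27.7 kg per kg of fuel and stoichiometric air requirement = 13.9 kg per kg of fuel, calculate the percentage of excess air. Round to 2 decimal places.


Excess air = actual - stoichiometric = 27.7 - 13.9 = 13.80 kg/kg fuel
Excess air % = (excess / stoich) * 100 = (13.80 / 13.9) * 100 = 99.28%


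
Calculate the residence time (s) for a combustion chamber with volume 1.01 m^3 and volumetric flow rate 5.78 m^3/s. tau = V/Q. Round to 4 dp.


tau = V / Q_flow
tau = 1.01 / 5.78 = 0.1747 s


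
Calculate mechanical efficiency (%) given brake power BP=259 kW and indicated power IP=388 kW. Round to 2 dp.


eta_mech = (BP / IP) * 100
Ratio = 259 / 388 = 0.6675
eta_mech = 0.6675 * 100 = 66.75%


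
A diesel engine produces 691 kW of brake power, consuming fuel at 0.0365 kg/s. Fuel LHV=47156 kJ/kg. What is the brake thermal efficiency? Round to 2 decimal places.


eta_BTE = (BP / (mf * LHV)) * 100
Denominator = 0.0365 * 47156 = 1721.1940 kW
eta_BTE = (691 / 1721.1940) * 100 = 40.15%


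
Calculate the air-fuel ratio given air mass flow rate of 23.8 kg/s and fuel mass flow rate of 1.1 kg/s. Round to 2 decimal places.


AFR = m_air / m_fuel
AFR = 23.8 / 1.1 = 21.64


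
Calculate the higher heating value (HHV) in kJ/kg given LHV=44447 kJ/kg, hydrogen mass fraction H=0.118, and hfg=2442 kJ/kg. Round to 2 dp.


HHV = LHV + hfg * 9 * H
Water addition = 2442 * 9 * 0.118 = 2593.404 kJ/kg
HHV = 44447 + 2593.404 = 47040.40 kJ/kg
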